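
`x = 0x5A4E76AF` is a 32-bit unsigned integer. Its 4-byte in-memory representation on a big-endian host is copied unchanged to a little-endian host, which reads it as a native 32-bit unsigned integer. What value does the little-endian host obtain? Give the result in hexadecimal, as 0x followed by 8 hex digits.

0xAF764E5A

Stored big-endian, the bytes at ascending addresses are 5A 4E 76 AF.
Read back as little-endian, the first byte is least significant, giving 0xAF764E5A.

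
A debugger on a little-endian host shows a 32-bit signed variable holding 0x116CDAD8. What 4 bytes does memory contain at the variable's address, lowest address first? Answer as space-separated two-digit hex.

D8 DA 6C 11

Split into bytes (most-significant first): 11 6C DA D8.
Little-endian: lowest address holds the least-significant byte.
So at ascending addresses the bytes are D8 DA 6C 11.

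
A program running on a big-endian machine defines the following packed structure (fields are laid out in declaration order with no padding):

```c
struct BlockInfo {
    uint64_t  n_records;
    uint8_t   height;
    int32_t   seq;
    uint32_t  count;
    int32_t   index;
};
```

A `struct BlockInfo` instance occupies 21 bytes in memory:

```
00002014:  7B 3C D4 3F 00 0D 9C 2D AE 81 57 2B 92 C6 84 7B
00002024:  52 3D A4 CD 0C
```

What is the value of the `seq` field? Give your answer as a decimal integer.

-2124993646

`seq` follows `n_records` (8 B), `height` (1 B), so it starts at offset 8 + 1 = 9 and occupies 4 bytes.
Bytes at offsets 9..12: 81 57 2B 92.
Big-endian stores the most-significant byte at the lowest address.
The bytes are already most-significant first: 0x81572B92.
Top bit is set, so as a signed 32-bit value this is 0x81572B92 − 2^32 = -2124993646.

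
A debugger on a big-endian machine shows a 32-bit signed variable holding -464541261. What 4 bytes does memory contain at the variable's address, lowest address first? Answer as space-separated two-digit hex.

Two's complement of -464541261 in 32 bits: 464541261 = 0x1BB0564D; invert → 0xE44FA9B2; add 1 → 0xE44FA9B3.
Split into bytes (most-significant first): E4 4F A9 B3.
In big-endian order the high byte comes first in memory.
So the memory order matches the most-significant-first order: E4 4F A9 B3.

E4 4F A9 B3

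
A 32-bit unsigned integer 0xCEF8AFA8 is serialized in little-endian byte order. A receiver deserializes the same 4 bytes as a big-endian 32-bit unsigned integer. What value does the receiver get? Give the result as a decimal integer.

Stored little-endian, the bytes at ascending addresses are A8 AF F8 CE.
Read back as big-endian, the last byte is least significant, giving 0xA8AFF8CE.
0xA8AFF8CE = 2830104782.

2830104782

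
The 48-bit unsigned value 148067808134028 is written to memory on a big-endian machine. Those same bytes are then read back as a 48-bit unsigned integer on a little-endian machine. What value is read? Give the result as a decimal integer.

148067808134028 in 48-bit hexadecimal is 0x86AAB91B438C.
Stored big-endian, the bytes at ascending addresses are 86 AA B9 1B 43 8C.
Read back as little-endian, the first byte is least significant, giving 0x8C431BB9AA86.
0x8C431BB9AA86 = 154219855850118.

154219855850118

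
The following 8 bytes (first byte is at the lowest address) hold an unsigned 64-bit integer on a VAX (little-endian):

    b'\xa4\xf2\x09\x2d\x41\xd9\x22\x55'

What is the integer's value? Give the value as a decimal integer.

6134704516383765156

Little-endian: lowest address holds the least-significant byte.
Reassemble most-significant byte first: 55 22 D9 41 2D 09 F2 A4 → 0x5522D9412D09F2A4.
0x5522D9412D09F2A4 = 6134704516383765156.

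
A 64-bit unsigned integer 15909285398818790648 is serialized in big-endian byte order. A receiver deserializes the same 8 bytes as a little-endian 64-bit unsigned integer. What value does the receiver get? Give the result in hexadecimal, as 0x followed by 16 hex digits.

15909285398818790648 in 64-bit hexadecimal is 0xDCC922C77AE71CF8.
Stored big-endian, the bytes at ascending addresses are DC C9 22 C7 7A E7 1C F8.
Read back as little-endian, the first byte is least significant, giving 0xF81CE77AC722C9DC.

0xF81CE77AC722C9DC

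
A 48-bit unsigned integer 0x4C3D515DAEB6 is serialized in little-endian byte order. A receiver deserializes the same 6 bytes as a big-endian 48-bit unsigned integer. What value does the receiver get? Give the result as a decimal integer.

Stored little-endian, the bytes at ascending addresses are B6 AE 5D 51 3D 4C.
Read back as big-endian, the last byte is least significant, giving 0xB6AE5D513D4C.
0xB6AE5D513D4C = 200860006169932.

200860006169932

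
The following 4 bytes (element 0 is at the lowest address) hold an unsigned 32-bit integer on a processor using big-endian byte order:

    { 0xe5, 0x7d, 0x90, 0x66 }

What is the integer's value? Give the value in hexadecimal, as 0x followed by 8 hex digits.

0xE57D9066

Big-endian: lowest address holds the most-significant byte.
The bytes are already most-significant first: 0xE57D9066.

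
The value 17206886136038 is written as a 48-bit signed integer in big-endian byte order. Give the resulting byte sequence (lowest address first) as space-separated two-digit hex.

17206886136038 in hexadecimal, padded to 48 bits, is 0x0FA64A55F8E6.
Split into bytes (most-significant first): 0F A6 4A 55 F8 E6.
Big-endian stores the most-significant byte at the lowest address.
So the memory order matches the most-significant-first order: 0F A6 4A 55 F8 E6.

0F A6 4A 55 F8 E6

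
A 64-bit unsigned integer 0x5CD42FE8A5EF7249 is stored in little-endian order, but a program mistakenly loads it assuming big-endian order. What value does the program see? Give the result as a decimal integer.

5292556007957845084

Stored little-endian, the bytes at ascending addresses are 49 72 EF A5 E8 2F D4 5C.
Read back as big-endian, the last byte is least significant, giving 0x4972EFA5E82FD45C.
0x4972EFA5E82FD45C = 5292556007957845084.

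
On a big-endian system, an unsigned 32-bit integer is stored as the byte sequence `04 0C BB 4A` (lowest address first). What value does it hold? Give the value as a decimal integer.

Big-endian stores the most-significant byte at the lowest address.
The bytes are already most-significant first: 0x040CBB4A.
0x040CBB4A = 67943242.

67943242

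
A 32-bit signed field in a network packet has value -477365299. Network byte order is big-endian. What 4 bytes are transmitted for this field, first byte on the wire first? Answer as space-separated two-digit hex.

E3 8B FB CD

Two's complement of -477365299 in 32 bits: 477365299 = 0x1C740433; invert → 0xE38BFBCC; add 1 → 0xE38BFBCD.
Split into bytes (most-significant first): E3 8B FB CD.
In big-endian order the high byte comes first in memory.
So the memory order matches the most-significant-first order: E3 8B FB CD.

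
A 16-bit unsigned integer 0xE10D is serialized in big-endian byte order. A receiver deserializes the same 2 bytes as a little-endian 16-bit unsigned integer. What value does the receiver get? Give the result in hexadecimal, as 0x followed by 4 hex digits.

0x0DE1

Stored big-endian, the bytes at ascending addresses are E1 0D.
Read back as little-endian, the first byte is least significant, giving 0x0DE1.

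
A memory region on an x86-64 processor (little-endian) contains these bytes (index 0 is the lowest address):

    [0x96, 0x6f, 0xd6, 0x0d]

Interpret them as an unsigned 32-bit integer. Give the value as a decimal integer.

Little-endian: lowest address holds the least-significant byte.
Reassemble most-significant byte first: 0D D6 6F 96 → 0x0DD66F96.
0x0DD66F96 = 232157078.

232157078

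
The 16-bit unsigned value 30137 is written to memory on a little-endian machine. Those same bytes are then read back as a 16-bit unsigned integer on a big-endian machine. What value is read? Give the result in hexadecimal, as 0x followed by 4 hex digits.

0xB975

30137 in 16-bit hexadecimal is 0x75B9.
Stored little-endian, the bytes at ascending addresses are B9 75.
Read back as big-endian, the last byte is least significant, giving 0xB975.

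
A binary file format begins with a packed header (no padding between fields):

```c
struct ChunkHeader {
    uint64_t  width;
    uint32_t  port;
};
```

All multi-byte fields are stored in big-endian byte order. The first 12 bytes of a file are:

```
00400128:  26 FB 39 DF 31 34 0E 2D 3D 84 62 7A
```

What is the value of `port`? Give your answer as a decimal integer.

`port` follows `width` (8 bytes), so it starts at byte offset 8 and occupies 4 bytes.
Bytes at offsets 8..11: 3D 84 62 7A.
Big-endian: lowest address holds the most-significant byte.
The bytes are already most-significant first: 0x3D84627A.
0x3D84627A = 1032086138.

1032086138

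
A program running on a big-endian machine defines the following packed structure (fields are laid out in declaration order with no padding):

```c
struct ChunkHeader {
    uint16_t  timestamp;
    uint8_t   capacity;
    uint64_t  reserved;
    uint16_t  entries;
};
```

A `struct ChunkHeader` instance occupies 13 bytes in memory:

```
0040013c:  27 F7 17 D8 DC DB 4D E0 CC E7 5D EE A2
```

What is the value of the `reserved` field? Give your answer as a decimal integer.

15626605934599268189

`reserved` follows `timestamp` (2 B), `capacity` (1 B), so it starts at offset 2 + 1 = 3 and occupies 8 bytes.
Bytes at offsets 3..10: D8 DC DB 4D E0 CC E7 5D.
Big-endian stores the most-significant byte at the lowest address.
The bytes are already most-significant first: 0xD8DCDB4DE0CCE75D.
0xD8DCDB4DE0CCE75D = 15626605934599268189.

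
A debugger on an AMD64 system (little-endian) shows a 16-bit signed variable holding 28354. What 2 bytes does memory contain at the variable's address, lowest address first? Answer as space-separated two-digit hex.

C2 6E

28354 in hexadecimal, padded to 16 bits, is 0x6EC2.
Split into bytes (most-significant first): 6E C2.
Little-endian stores the least-significant byte at the lowest address.
So at ascending addresses the bytes are C2 6E.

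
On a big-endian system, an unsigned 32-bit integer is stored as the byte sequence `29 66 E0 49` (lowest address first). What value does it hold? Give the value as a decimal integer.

In big-endian order the high byte comes first in memory.
The bytes are already most-significant first: 0x2966E049.
0x2966E049 = 694607945.

694607945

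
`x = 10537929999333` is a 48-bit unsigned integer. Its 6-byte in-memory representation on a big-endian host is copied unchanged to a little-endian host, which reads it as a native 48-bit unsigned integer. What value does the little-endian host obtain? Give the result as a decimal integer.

10537929999333 in 48-bit hexadecimal is 0x09958D9303E5.
Stored big-endian, the bytes at ascending addresses are 09 95 8D 93 03 E5.
Read back as little-endian, the first byte is least significant, giving 0xE503938D9509.
0xE503938D9509 = 251803523192073.

251803523192073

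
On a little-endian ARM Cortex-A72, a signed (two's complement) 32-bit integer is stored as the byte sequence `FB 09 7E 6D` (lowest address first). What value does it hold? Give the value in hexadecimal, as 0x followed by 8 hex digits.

0x6D7E09FB

Little-endian stores the least-significant byte at the lowest address.
Reassemble most-significant byte first: 6D 7E 09 FB → 0x6D7E09FB.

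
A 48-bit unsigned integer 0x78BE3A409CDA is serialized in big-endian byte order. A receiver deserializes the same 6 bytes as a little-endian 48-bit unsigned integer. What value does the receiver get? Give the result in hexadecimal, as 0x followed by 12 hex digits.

Stored big-endian, the bytes at ascending addresses are 78 BE 3A 40 9C DA.
Read back as little-endian, the first byte is least significant, giving 0xDA9C403ABE78.

0xDA9C403ABE78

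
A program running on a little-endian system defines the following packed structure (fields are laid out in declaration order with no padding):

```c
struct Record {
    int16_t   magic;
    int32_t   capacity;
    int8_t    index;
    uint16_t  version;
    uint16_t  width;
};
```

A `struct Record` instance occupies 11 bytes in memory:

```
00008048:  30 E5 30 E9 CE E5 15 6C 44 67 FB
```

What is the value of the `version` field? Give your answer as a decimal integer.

17516

`version` follows `magic` (2 B), `capacity` (4 B), `index` (1 B), so it starts at offset 2 + 4 + 1 = 7 and occupies 2 bytes.
Bytes at offsets 7..8: 6C 44.
In little-endian order the low byte comes first in memory.
Reassemble most-significant byte first: 44 6C → 0x446C.
0x446C = 17516.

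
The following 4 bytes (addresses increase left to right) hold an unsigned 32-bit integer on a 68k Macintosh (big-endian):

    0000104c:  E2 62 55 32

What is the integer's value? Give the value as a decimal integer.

Big-endian stores the most-significant byte at the lowest address.
The bytes are already most-significant first: 0xE2625532.
0xE2625532 = 3798095154.

3798095154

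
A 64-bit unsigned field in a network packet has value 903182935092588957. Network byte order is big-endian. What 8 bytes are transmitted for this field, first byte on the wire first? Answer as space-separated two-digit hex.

0C 88 C0 18 1D 63 71 9D

903182935092588957 in hexadecimal, padded to 64 bits, is 0x0C88C0181D63719D.
Split into bytes (most-significant first): 0C 88 C0 18 1D 63 71 9D.
Big-endian stores the most-significant byte at the lowest address.
So the memory order matches the most-significant-first order: 0C 88 C0 18 1D 63 71 9D.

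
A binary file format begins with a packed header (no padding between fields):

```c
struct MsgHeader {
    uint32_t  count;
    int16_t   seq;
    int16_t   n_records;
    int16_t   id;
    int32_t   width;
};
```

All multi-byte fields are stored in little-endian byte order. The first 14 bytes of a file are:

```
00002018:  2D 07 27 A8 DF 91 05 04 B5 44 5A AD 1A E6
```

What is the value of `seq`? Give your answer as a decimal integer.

`seq` follows `count` (4 bytes), so it starts at byte offset 4 and occupies 2 bytes.
Bytes at offsets 4..5: DF 91.
Little-endian: lowest address holds the least-significant byte.
Reassemble most-significant byte first: 91 DF → 0x91DF.
Top bit is set, so as a signed 16-bit value this is 0x91DF − 2^16 = -28193.

-28193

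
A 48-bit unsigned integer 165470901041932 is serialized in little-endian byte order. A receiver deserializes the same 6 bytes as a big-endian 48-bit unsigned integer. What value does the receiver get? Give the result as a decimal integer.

165470901041932 in 48-bit hexadecimal is 0x967EB246FB0C.
Stored little-endian, the bytes at ascending addresses are 0C FB 46 B2 7E 96.
Read back as big-endian, the last byte is least significant, giving 0x0CFB46B27E96.
0x0CFB46B27E96 = 14273362427542.

14273362427542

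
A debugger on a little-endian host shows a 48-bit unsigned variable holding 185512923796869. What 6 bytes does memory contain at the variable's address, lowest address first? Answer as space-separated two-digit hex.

185512923796869 in hexadecimal, padded to 48 bits, is 0xA8B917EC9585.
Split into bytes (most-significant first): A8 B9 17 EC 95 85.
Little-endian: lowest address holds the least-significant byte.
So at ascending addresses the bytes are 85 95 EC 17 B9 A8.

85 95 EC 17 B9 A8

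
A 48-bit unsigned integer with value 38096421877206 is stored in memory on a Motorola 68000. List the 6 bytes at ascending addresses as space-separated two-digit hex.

22 A6 03 B1 75 D6

38096421877206 in hexadecimal, padded to 48 bits, is 0x22A603B175D6.
Split into bytes (most-significant first): 22 A6 03 B1 75 D6.
Big-endian stores the most-significant byte at the lowest address.
So the memory order matches the most-significant-first order: 22 A6 03 B1 75 D6.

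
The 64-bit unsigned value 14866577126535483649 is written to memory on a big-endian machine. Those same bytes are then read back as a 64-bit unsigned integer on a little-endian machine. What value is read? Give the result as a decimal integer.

14866577126535483649 in 64-bit hexadecimal is 0xCE50B1214D185101.
Stored big-endian, the bytes at ascending addresses are CE 50 B1 21 4D 18 51 01.
Read back as little-endian, the first byte is least significant, giving 0x0151184D21B150CE.
0x0151184D21B150CE = 94883786708308174.

94883786708308174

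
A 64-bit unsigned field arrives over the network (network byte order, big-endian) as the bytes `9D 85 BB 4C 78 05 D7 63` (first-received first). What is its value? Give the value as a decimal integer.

11350684372962760547

Big-endian: lowest address holds the most-significant byte.
The bytes are already most-significant first: 0x9D85BB4C7805D763.
0x9D85BB4C7805D763 = 11350684372962760547.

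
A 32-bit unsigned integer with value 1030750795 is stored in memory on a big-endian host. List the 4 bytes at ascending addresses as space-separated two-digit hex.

3D 70 02 4B

1030750795 in hexadecimal, padded to 32 bits, is 0x3D70024B.
Split into bytes (most-significant first): 3D 70 02 4B.
Big-endian: lowest address holds the most-significant byte.
So the memory order matches the most-significant-first order: 3D 70 02 4B.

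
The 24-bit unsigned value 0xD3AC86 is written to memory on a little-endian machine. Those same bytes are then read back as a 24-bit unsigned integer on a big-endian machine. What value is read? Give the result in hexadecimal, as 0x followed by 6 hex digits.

Stored little-endian, the bytes at ascending addresses are 86 AC D3.
Read back as big-endian, the last byte is least significant, giving 0x86ACD3.

0x86ACD3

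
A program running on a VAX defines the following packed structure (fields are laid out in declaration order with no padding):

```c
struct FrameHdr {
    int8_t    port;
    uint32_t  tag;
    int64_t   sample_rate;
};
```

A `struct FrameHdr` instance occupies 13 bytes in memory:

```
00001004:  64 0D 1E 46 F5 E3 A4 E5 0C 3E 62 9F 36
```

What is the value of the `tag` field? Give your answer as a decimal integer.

`tag` follows `port` (1 byte), so it starts at byte offset 1 and occupies 4 bytes.
Bytes at offsets 1..4: 0D 1E 46 F5.
Little-endian stores the least-significant byte at the lowest address.
Reassemble most-significant byte first: F5 46 1E 0D → 0xF5461E0D.
0xF5461E0D = 4115013133.

4115013133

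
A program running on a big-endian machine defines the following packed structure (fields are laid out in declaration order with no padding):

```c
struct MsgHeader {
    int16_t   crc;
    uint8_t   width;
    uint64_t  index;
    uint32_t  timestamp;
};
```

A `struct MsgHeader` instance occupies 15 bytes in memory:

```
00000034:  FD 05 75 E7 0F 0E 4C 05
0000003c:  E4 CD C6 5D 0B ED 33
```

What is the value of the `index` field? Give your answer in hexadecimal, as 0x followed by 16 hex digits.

0xE70F0E4C05E4CDC6

`index` follows `crc` (2 B), `width` (1 B), so it starts at offset 2 + 1 = 3 and occupies 8 bytes.
Bytes at offsets 3..10: E7 0F 0E 4C 05 E4 CD C6.
Big-endian: lowest address holds the most-significant byte.
The bytes are already most-significant first: 0xE70F0E4C05E4CDC6.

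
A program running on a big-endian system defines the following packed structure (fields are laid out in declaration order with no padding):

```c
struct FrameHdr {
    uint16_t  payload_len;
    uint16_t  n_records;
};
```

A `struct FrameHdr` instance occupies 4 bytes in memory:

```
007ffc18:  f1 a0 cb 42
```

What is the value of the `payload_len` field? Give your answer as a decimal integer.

61856

`payload_len` is the first field, at byte offset 0, occupying 2 bytes.
Bytes at offsets 0..1: F1 A0.
In big-endian order the high byte comes first in memory.
The bytes are already most-significant first: 0xF1A0.
0xF1A0 = 61856.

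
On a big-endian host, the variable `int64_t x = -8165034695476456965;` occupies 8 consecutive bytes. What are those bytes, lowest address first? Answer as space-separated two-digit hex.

8E AF F8 34 65 62 D1 FB

Two's complement of -8165034695476456965 in 64 bits: 8165034695476456965 = 0x715007CB9A9D2E05; invert → 0x8EAFF8346562D1FA; add 1 → 0x8EAFF8346562D1FB.
Split into bytes (most-significant first): 8E AF F8 34 65 62 D1 FB.
Big-endian: lowest address holds the most-significant byte.
So the memory order matches the most-significant-first order: 8E AF F8 34 65 62 D1 FB.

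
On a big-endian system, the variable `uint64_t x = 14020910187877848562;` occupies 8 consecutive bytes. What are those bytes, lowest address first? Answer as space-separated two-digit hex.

C2 94 47 87 A8 1D 55 F2

14020910187877848562 in hexadecimal, padded to 64 bits, is 0xC2944787A81D55F2.
Split into bytes (most-significant first): C2 94 47 87 A8 1D 55 F2.
In big-endian order the high byte comes first in memory.
So the memory order matches the most-significant-first order: C2 94 47 87 A8 1D 55 F2.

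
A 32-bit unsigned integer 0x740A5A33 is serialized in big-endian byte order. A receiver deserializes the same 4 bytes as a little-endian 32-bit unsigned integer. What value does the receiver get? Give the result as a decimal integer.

Stored big-endian, the bytes at ascending addresses are 74 0A 5A 33.
Read back as little-endian, the first byte is least significant, giving 0x335A0A74.
0x335A0A74 = 861538932.

861538932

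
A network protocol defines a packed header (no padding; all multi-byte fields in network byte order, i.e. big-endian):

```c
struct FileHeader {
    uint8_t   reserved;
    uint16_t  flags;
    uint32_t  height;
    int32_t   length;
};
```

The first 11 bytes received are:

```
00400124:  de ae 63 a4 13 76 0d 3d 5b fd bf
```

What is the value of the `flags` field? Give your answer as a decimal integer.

44643

`flags` follows `reserved` (1 byte), so it starts at byte offset 1 and occupies 2 bytes.
Bytes at offsets 1..2: AE 63.
In big-endian order the high byte comes first in memory.
The bytes are already most-significant first: 0xAE63.
0xAE63 = 44643.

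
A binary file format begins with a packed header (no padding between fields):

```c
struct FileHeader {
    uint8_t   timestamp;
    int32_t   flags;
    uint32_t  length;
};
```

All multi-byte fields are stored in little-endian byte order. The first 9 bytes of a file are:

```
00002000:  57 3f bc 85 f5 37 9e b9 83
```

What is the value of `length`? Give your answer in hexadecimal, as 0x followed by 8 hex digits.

`length` follows `timestamp` (1 B), `flags` (4 B), so it starts at offset 1 + 4 = 5 and occupies 4 bytes.
Bytes at offsets 5..8: 37 9E B9 83.
Little-endian: lowest address holds the least-significant byte.
Reassemble most-significant byte first: 83 B9 9E 37 → 0x83B99E37.

0x83B99E37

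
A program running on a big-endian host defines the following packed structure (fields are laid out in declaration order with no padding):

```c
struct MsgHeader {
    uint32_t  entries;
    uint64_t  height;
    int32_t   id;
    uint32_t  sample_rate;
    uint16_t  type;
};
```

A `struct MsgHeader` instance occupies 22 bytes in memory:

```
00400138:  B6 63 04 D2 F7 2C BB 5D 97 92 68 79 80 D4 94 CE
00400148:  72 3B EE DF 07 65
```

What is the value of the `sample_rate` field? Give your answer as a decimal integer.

1916530399

`sample_rate` follows `entries` (4 B), `height` (8 B), `id` (4 B), so it starts at offset 4 + 8 + 4 = 16 and occupies 4 bytes.
Bytes at offsets 16..19: 72 3B EE DF.
In big-endian order the high byte comes first in memory.
The bytes are already most-significant first: 0x723BEEDF.
0x723BEEDF = 1916530399.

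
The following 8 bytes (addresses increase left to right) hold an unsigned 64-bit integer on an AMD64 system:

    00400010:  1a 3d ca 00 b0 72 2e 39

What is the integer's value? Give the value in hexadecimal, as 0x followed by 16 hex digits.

Little-endian stores the least-significant byte at the lowest address.
Reassemble most-significant byte first: 39 2E 72 B0 00 CA 3D 1A → 0x392E72B000CA3D1A.

0x392E72B000CA3D1A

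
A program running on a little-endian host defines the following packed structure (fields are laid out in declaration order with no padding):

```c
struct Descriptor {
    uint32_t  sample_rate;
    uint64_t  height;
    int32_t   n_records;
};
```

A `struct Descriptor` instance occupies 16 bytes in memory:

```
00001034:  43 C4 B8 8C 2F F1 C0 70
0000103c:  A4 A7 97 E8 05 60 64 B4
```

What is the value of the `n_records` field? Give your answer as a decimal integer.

`n_records` follows `sample_rate` (4 B), `height` (8 B), so it starts at offset 4 + 8 = 12 and occupies 4 bytes.
Bytes at offsets 12..15: 05 60 64 B4.
In little-endian order the low byte comes first in memory.
Reassemble most-significant byte first: B4 64 60 05 → 0xB4646005.
Top bit is set, so as a signed 32-bit value this is 0xB4646005 − 2^32 = -1268490235.

-1268490235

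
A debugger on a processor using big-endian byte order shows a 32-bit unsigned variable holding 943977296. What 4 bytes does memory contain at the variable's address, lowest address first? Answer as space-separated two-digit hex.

943977296 in hexadecimal, padded to 32 bits, is 0x3843F350.
Split into bytes (most-significant first): 38 43 F3 50.
In big-endian order the high byte comes first in memory.
So the memory order matches the most-significant-first order: 38 43 F3 50.

38 43 F3 50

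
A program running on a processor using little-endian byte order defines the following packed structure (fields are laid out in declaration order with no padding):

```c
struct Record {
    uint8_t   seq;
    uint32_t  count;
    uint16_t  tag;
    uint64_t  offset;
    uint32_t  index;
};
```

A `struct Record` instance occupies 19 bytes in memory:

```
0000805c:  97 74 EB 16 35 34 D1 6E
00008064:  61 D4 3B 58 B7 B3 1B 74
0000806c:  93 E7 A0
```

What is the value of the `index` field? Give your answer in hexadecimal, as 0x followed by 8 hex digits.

0xA0E79374

`index` follows `seq` (1 B), `count` (4 B), `tag` (2 B), `offset` (8 B), so it starts at offset 1 + 4 + 2 + 8 = 15 and occupies 4 bytes.
Bytes at offsets 15..18: 74 93 E7 A0.
Little-endian: lowest address holds the least-significant byte.
Reassemble most-significant byte first: A0 E7 93 74 → 0xA0E79374.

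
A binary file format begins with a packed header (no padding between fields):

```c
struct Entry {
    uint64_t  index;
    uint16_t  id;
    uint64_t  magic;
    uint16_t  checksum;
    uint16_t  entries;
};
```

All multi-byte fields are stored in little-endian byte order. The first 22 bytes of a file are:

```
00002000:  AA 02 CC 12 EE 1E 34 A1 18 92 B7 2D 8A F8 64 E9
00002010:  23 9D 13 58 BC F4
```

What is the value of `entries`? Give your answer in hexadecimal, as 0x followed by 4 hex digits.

0xF4BC

`entries` follows `index` (8 B), `id` (2 B), `magic` (8 B), `checksum` (2 B), so it starts at offset 8 + 2 + 8 + 2 = 20 and occupies 2 bytes.
Bytes at offsets 20..21: BC F4.
Little-endian stores the least-significant byte at the lowest address.
Reassemble most-significant byte first: F4 BC → 0xF4BC.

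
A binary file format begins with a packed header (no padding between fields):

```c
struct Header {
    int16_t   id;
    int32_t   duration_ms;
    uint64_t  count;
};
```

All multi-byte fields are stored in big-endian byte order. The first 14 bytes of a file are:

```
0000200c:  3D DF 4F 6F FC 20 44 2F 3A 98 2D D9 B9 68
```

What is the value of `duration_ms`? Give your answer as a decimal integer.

`duration_ms` follows `id` (2 bytes), so it starts at byte offset 2 and occupies 4 bytes.
Bytes at offsets 2..5: 4F 6F FC 20.
In big-endian order the high byte comes first in memory.
The bytes are already most-significant first: 0x4F6FFC20.
0x4F6FFC20 = 1332739104.

1332739104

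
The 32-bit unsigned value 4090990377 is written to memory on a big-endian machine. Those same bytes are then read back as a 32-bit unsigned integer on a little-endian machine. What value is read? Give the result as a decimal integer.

697292787

4090990377 in 32-bit hexadecimal is 0xF3D78F29.
Stored big-endian, the bytes at ascending addresses are F3 D7 8F 29.
Read back as little-endian, the first byte is least significant, giving 0x298FD7F3.
0x298FD7F3 = 697292787.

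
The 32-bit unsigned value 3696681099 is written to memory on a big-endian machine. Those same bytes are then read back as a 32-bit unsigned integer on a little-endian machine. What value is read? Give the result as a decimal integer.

3696681099 in 32-bit hexadecimal is 0xDC56E08B.
Stored big-endian, the bytes at ascending addresses are DC 56 E0 8B.
Read back as little-endian, the first byte is least significant, giving 0x8BE056DC.
0x8BE056DC = 2346735324.

2346735324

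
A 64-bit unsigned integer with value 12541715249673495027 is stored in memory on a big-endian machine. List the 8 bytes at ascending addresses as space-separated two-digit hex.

12541715249673495027 in hexadecimal, padded to 64 bits, is 0xAE0D1F921AE361F3.
Split into bytes (most-significant first): AE 0D 1F 92 1A E3 61 F3.
In big-endian order the high byte comes first in memory.
So the memory order matches the most-significant-first order: AE 0D 1F 92 1A E3 61 F3.

AE 0D 1F 92 1A E3 61 F3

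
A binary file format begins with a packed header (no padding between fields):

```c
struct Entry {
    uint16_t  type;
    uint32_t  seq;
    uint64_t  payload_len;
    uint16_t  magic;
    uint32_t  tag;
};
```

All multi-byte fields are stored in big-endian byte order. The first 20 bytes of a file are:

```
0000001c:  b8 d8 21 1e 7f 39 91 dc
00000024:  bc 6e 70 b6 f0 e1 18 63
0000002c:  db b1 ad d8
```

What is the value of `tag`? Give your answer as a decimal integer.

`tag` follows `type` (2 B), `seq` (4 B), `payload_len` (8 B), `magic` (2 B), so it starts at offset 2 + 4 + 8 + 2 = 16 and occupies 4 bytes.
Bytes at offsets 16..19: DB B1 AD D8.
In big-endian order the high byte comes first in memory.
The bytes are already most-significant first: 0xDBB1ADD8.
0xDBB1ADD8 = 3685854680.

3685854680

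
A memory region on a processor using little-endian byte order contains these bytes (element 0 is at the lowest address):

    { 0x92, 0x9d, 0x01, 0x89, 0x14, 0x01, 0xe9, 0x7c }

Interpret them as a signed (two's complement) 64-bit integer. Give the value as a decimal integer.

Little-endian stores the least-significant byte at the lowest address.
Reassemble most-significant byte first: 7C E9 01 14 89 01 9D 92 → 0x7CE9011489019D92.
0x7CE9011489019D92 = 9000726517986205074.

9000726517986205074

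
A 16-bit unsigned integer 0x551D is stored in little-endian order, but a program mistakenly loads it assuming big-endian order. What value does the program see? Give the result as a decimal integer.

Stored little-endian, the bytes at ascending addresses are 1D 55.
Read back as big-endian, the last byte is least significant, giving 0x1D55.
0x1D55 = 7509.

7509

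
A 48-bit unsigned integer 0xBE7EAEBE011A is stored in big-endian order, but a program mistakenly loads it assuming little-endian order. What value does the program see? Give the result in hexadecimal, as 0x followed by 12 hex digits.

Stored big-endian, the bytes at ascending addresses are BE 7E AE BE 01 1A.
Read back as little-endian, the first byte is least significant, giving 0x1A01BEAE7EBE.

0x1A01BEAE7EBE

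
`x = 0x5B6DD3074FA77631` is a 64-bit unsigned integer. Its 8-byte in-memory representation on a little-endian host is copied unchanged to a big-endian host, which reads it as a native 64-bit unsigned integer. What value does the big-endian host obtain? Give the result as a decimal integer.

Stored little-endian, the bytes at ascending addresses are 31 76 A7 4F 07 D3 6D 5B.
Read back as big-endian, the last byte is least significant, giving 0x3176A74F07D36D5B.
0x3176A74F07D36D5B = 3564220112985877851.

3564220112985877851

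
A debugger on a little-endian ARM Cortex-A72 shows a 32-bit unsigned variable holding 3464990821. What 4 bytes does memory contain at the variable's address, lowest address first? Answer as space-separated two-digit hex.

3464990821 in hexadecimal, padded to 32 bits, is 0xCE879065.
Split into bytes (most-significant first): CE 87 90 65.
In little-endian order the low byte comes first in memory.
So at ascending addresses the bytes are 65 90 87 CE.

65 90 87 CE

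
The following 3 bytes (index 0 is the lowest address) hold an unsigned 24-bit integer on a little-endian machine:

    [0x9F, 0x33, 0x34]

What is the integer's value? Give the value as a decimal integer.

In little-endian order the low byte comes first in memory.
Reassemble most-significant byte first: 34 33 9F → 0x34339F.
0x34339F = 3421087.

3421087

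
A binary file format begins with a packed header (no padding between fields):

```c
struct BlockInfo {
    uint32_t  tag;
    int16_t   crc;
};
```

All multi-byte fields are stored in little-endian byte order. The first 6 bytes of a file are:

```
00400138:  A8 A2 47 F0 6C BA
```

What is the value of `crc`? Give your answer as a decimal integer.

-17812

`crc` follows `tag` (4 bytes), so it starts at byte offset 4 and occupies 2 bytes.
Bytes at offsets 4..5: 6C BA.
In little-endian order the low byte comes first in memory.
Reassemble most-significant byte first: BA 6C → 0xBA6C.
Top bit is set, so as a signed 16-bit value this is 0xBA6C − 2^16 = -17812.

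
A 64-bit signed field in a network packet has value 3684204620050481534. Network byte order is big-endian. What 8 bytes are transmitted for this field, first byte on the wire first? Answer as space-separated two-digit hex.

3684204620050481534 in hexadecimal, padded to 64 bits, is 0x3320EC9509F6417E.
Split into bytes (most-significant first): 33 20 EC 95 09 F6 41 7E.
In big-endian order the high byte comes first in memory.
So the memory order matches the most-significant-first order: 33 20 EC 95 09 F6 41 7E.

33 20 EC 95 09 F6 41 7E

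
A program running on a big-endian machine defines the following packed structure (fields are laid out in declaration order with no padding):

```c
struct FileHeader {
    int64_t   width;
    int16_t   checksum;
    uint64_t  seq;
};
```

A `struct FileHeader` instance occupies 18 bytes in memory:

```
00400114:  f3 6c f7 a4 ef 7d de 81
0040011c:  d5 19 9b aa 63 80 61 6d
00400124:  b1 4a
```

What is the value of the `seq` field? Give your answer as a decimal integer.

`seq` follows `width` (8 B), `checksum` (2 B), so it starts at offset 8 + 2 = 10 and occupies 8 bytes.
Bytes at offsets 10..17: 9B AA 63 80 61 6D B1 4A.
In big-endian order the high byte comes first in memory.
The bytes are already most-significant first: 0x9BAA6380616DB14A.
0x9BAA6380616DB14A = 11216887224961184074.

11216887224961184074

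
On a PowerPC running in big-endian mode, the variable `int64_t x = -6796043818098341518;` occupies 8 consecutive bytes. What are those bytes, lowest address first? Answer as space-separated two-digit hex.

A1 AF 9A 27 88 42 49 72

Two's complement of -6796043818098341518 in 64 bits: 6796043818098341518 = 0x5E5065D877BDB68E; invert → 0xA1AF9A2788424971; add 1 → 0xA1AF9A2788424972.
Split into bytes (most-significant first): A1 AF 9A 27 88 42 49 72.
Big-endian: lowest address holds the most-significant byte.
So the memory order matches the most-significant-first order: A1 AF 9A 27 88 42 49 72.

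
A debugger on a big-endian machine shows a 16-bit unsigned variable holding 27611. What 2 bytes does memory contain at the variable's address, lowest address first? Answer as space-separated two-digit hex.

27611 in hexadecimal, padded to 16 bits, is 0x6BDB.
Split into bytes (most-significant first): 6B DB.
Big-endian stores the most-significant byte at the lowest address.
So the memory order matches the most-significant-first order: 6B DB.

6B DB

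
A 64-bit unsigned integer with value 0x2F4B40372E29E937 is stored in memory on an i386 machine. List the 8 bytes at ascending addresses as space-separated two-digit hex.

37 E9 29 2E 37 40 4B 2F

Split into bytes (most-significant first): 2F 4B 40 37 2E 29 E9 37.
In little-endian order the low byte comes first in memory.
So at ascending addresses the bytes are 37 E9 29 2E 37 40 4B 2F.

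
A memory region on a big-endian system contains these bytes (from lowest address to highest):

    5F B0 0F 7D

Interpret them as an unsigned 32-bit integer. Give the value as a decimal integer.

1605373821

In big-endian order the high byte comes first in memory.
The bytes are already most-significant first: 0x5FB00F7D.
0x5FB00F7D = 1605373821.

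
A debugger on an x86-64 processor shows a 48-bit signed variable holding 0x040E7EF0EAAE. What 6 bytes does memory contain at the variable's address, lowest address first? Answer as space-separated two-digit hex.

Split into bytes (most-significant first): 04 0E 7E F0 EA AE.
Little-endian: lowest address holds the least-significant byte.
So at ascending addresses the bytes are AE EA F0 7E 0E 04.

AE EA F0 7E 0E 04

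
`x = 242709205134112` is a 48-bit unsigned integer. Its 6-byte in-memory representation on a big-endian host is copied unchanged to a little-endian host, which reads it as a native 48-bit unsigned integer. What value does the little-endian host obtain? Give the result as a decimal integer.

35922907479772

242709205134112 in 48-bit hexadecimal is 0xDCBE23F4AB20.
Stored big-endian, the bytes at ascending addresses are DC BE 23 F4 AB 20.
Read back as little-endian, the first byte is least significant, giving 0x20ABF423BEDC.
0x20ABF423BEDC = 35922907479772.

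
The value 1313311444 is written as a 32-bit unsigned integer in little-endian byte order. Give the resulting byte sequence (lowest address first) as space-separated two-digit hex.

D4 8A 47 4E

1313311444 in hexadecimal, padded to 32 bits, is 0x4E478AD4.
Split into bytes (most-significant first): 4E 47 8A D4.
In little-endian order the low byte comes first in memory.
So at ascending addresses the bytes are D4 8A 47 4E.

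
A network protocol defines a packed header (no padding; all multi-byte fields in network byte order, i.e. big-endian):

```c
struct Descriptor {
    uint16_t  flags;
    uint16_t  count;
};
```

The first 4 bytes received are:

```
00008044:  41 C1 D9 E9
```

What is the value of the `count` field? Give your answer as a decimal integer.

55785

`count` follows `flags` (2 bytes), so it starts at byte offset 2 and occupies 2 bytes.
Bytes at offsets 2..3: D9 E9.
Big-endian: lowest address holds the most-significant byte.
The bytes are already most-significant first: 0xD9E9.
0xD9E9 = 55785.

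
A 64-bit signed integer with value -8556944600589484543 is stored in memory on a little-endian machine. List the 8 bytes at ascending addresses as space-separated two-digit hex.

Two's complement of -8556944600589484543 in 64 bits: 8556944600589484543 = 0x76C05FC710D541FF; invert → 0x893FA038EF2ABE00; add 1 → 0x893FA038EF2ABE01.
Split into bytes (most-significant first): 89 3F A0 38 EF 2A BE 01.
Little-endian: lowest address holds the least-significant byte.
So at ascending addresses the bytes are 01 BE 2A EF 38 A0 3F 89.

01 BE 2A EF 38 A0 3F 89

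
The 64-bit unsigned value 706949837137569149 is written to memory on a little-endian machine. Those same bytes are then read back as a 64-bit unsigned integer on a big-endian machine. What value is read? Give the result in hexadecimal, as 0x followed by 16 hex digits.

0x7DE59A9C2197CF09

706949837137569149 in 64-bit hexadecimal is 0x09CF97219C9AE57D.
Stored little-endian, the bytes at ascending addresses are 7D E5 9A 9C 21 97 CF 09.
Read back as big-endian, the last byte is least significant, giving 0x7DE59A9C2197CF09.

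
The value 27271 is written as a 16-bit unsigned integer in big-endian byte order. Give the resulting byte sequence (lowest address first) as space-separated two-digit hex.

27271 in hexadecimal, padded to 16 bits, is 0x6A87.
Split into bytes (most-significant first): 6A 87.
Big-endian: lowest address holds the most-significant byte.
So the memory order matches the most-significant-first order: 6A 87.

6A 87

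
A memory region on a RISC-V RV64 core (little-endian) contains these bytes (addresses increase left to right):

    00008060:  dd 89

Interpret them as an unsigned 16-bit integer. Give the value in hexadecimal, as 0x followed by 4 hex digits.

Little-endian: lowest address holds the least-significant byte.
Reassemble most-significant byte first: 89 DD → 0x89DD.

0x89DD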